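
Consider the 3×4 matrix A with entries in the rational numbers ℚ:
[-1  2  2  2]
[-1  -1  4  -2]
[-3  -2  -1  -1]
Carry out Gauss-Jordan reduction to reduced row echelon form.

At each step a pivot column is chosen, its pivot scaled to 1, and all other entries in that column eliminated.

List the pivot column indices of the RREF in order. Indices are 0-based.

pivot columns: 0, 1, 2

pivot(0,0)=-1: scale R0 → (1, -2, -2, -2)
  clear (1,0): R1 −= (-1)R0 → (0, -3, 2, -4)
  clear (2,0): R2 −= (-3)R0 → (0, -8, -7, -7)
pivot(1,1)=-3: scale R1 → (0, 1, -2/3, 4/3)
  clear (0,1): R0 −= (-2)R1 → (1, 0, -10/3, 2/3)
  clear (2,1): R2 −= (-8)R1 → (0, 0, -37/3, 11/3)
pivot(2,2)=-37/3: scale R2 → (0, 0, 1, -11/37)
  clear (0,2): R0 −= (-10/3)R2 → (1, 0, 0, -12/37)
  clear (1,2): R1 −= (-2/3)R2 → (0, 1, 0, 42/37)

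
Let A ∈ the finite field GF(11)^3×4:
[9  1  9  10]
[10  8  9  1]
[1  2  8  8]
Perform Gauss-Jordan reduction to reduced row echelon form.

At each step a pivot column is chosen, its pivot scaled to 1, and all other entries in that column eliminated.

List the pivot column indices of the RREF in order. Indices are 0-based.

pivot(0,0)=9: scale R0 → (1, 5, 1, 6)
  clear (1,0): R1 −= (10)R0 → (0, 2, 10, 7)
  clear (2,0): R2 −= (1)R0 → (0, 8, 7, 2)
pivot(1,1)=2: scale R1 → (0, 1, 5, 9)
  clear (0,1): R0 −= (5)R1 → (1, 0, 9, 5)
  clear (2,1): R2 −= (8)R1 → (0, 0, 0, 7)
col 2: no nonzero at/below row 2; advance.
pivot(2,3)=7: scale R2 → (0, 0, 0, 1)
  clear (0,3): R0 −= (5)R2 → (1, 0, 9, 0)
  clear (1,3): R1 −= (9)R2 → (0, 1, 5, 0)

pivot columns: 0, 1, 3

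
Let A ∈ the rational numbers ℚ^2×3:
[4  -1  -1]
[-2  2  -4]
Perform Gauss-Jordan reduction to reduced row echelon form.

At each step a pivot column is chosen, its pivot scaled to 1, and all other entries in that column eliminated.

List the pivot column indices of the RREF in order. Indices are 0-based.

pivot(0,0)=4: scale R0 → (1, -1/4, -1/4)
  clear (1,0): R1 −= (-2)R0 → (0, 3/2, -9/2)
pivot(1,1)=3/2: scale R1 → (0, 1, -3)
  clear (0,1): R0 −= (-1/4)R1 → (1, 0, -1)

pivot columns: 0, 1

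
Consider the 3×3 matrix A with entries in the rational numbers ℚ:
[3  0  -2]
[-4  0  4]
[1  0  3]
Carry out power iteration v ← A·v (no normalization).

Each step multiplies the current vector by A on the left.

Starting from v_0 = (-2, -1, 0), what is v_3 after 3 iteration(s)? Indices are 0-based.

v_3 = (-18, 8, -50)

v_0 = (-2, -1, 0).
v_1 = A·v_0 = (-6, 8, -2).
v_2 = A·v_1 = (-14, 16, -12).
v_3 = A·v_2 = (-18, 8, -50).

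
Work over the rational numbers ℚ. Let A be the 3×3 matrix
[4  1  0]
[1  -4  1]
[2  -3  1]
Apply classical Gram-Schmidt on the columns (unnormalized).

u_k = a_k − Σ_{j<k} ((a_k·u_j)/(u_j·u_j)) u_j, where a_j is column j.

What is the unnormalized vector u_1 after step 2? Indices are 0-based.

Step 1: u_0 = a_0 = (4, 1, 2).
Step 2: u_1 = a_1 − (-2/7)·u_0 = (15/7, -26/7, -17/7).

u_1 = (15/7, -26/7, -17/7)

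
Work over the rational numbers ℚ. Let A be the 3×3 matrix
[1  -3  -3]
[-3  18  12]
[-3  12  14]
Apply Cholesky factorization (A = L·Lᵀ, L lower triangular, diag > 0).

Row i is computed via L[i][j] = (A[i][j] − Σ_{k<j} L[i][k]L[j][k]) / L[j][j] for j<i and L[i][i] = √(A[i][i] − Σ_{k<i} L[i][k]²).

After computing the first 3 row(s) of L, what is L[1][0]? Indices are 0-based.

L[1][0] = -3

Step 1: L[0][0] = √(1) = 1.
  L[1][0] = (-3) / L[0][0] = -3.
Step 2: L[1][1] = √(9) = 3.
  L[2][0] = (-3) / L[0][0] = -3.
  L[2][1] = (3) / L[1][1] = 1.
Step 3: L[2][2] = √(4) = 2.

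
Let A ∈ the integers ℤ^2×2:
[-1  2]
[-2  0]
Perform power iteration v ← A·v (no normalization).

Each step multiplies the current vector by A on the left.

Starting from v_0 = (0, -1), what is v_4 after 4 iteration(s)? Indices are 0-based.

v_0 = (0, -1).
v_1 = A·v_0 = (-2, 0).
v_2 = A·v_1 = (2, 4).
v_3 = A·v_2 = (6, -4).
v_4 = A·v_3 = (-14, -12).

v_4 = (-14, -12)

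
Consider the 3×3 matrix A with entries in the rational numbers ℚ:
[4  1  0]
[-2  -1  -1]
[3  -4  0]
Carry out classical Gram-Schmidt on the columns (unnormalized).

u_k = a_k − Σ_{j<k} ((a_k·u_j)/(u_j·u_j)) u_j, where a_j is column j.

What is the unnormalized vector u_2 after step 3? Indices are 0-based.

u_2 = (-209/486, -361/486, 19/243)

Step 1: u_0 = a_0 = (4, -2, 3).
Step 2: u_1 = a_1 − (-6/29)·u_0 = (53/29, -41/29, -98/29).
Step 3: u_2 = a_2 − (2/29)·u_0 − (41/486)·u_1 = (-209/486, -361/486, 19/243).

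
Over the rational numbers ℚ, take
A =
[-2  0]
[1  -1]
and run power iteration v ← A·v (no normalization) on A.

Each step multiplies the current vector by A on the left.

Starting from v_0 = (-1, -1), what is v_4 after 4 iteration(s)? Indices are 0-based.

v_0 = (-1, -1).
v_1 = A·v_0 = (2, 0).
v_2 = A·v_1 = (-4, 2).
v_3 = A·v_2 = (8, -6).
v_4 = A·v_3 = (-16, 14).

v_4 = (-16, 14)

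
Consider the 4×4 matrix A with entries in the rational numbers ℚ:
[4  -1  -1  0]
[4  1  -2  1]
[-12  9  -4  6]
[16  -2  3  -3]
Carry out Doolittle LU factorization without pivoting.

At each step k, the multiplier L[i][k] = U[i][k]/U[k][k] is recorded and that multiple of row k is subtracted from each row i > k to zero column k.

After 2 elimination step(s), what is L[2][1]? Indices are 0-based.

Step 1: pivot at (0,0) is 4.
  row1 ← row1 − (1)·row0  ⇒  L[1][0]=1, U row1=(0, 2, -1, 1)
  row2 ← row2 − (-3)·row0  ⇒  L[2][0]=-3, U row2=(0, 6, -7, 6)
  row3 ← row3 − (4)·row0  ⇒  L[3][0]=4, U row3=(0, 2, 7, -3)
Step 2: pivot at (1,1) is 2.
  row2 ← row2 − (3)·row1  ⇒  L[2][1]=3, U row2=(0, 0, -4, 3)
  row3 ← row3 − (1)·row1  ⇒  L[3][1]=1, U row3=(0, 0, 8, -4)

L[2][1] = 3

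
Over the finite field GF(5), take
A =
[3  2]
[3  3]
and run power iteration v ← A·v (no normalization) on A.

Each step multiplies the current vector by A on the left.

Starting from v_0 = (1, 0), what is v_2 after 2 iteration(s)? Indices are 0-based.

v_2 = (0, 3)

v_0 = (1, 0).
v_1 = A·v_0 = (3, 3).
v_2 = A·v_1 = (0, 3).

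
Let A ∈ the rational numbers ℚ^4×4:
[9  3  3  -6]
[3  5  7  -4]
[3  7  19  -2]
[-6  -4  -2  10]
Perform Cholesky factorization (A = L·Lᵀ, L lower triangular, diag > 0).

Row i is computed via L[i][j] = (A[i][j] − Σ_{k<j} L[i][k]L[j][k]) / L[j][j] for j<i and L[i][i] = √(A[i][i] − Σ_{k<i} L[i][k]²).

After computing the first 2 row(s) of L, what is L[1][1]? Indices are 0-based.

L[1][1] = 2

Step 1: L[0][0] = √(9) = 3.
  L[1][0] = (3) / L[0][0] = 1.
Step 2: L[1][1] = √(4) = 2.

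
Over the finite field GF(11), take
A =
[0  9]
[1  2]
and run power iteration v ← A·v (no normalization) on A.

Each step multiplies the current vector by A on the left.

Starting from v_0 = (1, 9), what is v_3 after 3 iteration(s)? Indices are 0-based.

v_3 = (4, 2)

v_0 = (1, 9).
v_1 = A·v_0 = (4, 8).
v_2 = A·v_1 = (6, 9).
v_3 = A·v_2 = (4, 2).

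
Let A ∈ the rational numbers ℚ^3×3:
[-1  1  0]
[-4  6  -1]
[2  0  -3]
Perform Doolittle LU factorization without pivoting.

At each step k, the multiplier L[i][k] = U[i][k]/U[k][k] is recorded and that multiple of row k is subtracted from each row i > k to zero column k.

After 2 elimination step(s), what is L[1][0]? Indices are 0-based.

L[1][0] = 4

[col 0] pivot -1
  R1 -= 4*R0 → (0, 2, -1)  (L[1][0] := 4)
  R2 -= -2*R0 → (0, 2, -3)  (L[2][0] := -2)
[col 1] pivot 2
  R2 -= 1*R1 → (0, 0, -2)  (L[2][1] := 1)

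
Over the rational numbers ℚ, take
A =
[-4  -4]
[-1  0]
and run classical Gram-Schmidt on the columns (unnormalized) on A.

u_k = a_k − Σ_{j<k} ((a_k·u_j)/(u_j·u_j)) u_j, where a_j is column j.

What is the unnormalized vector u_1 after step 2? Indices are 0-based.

u_1 = (-4/17, 16/17)

Step 1: u_0 = a_0 = (-4, -1).
Step 2: u_1 = a_1 − (16/17)·u_0 = (-4/17, 16/17).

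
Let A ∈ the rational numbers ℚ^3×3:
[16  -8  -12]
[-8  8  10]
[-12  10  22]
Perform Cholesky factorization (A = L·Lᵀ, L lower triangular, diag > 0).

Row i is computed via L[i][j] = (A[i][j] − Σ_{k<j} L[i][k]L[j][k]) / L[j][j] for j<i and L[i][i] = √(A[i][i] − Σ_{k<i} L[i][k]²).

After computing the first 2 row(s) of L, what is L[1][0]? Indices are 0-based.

L[1][0] = -2

Step 1: L[0][0] = √(16) = 4.
  L[1][0] = (-8) / L[0][0] = -2.
Step 2: L[1][1] = √(4) = 2.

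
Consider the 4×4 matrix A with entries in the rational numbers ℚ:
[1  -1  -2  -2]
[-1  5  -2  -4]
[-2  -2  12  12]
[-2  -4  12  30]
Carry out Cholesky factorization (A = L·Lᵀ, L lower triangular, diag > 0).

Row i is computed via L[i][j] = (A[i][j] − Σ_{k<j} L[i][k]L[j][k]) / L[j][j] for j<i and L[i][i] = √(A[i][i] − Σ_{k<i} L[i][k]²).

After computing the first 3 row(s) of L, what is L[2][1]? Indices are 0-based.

L[2][1] = -2

Step 1: L[0][0] = √(1) = 1.
  L[1][0] = (-1) / L[0][0] = -1.
Step 2: L[1][1] = √(4) = 2.
  L[2][0] = (-2) / L[0][0] = -2.
  L[2][1] = (-4) / L[1][1] = -2.
Step 3: L[2][2] = √(4) = 2.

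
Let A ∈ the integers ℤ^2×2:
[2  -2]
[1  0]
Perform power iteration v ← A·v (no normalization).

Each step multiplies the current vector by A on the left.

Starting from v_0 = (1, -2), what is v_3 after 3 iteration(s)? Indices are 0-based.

v_3 = (8, 10)

v_0 = (1, -2).
v_1 = A·v_0 = (6, 1).
v_2 = A·v_1 = (10, 6).
v_3 = A·v_2 = (8, 10).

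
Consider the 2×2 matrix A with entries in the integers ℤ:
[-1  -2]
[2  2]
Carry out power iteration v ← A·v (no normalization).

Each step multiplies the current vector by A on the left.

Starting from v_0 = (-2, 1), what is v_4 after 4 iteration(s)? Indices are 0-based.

v_4 = (-4, 8)

v_0 = (-2, 1).
v_1 = A·v_0 = (0, -2).
v_2 = A·v_1 = (4, -4).
v_3 = A·v_2 = (4, 0).
v_4 = A·v_3 = (-4, 8).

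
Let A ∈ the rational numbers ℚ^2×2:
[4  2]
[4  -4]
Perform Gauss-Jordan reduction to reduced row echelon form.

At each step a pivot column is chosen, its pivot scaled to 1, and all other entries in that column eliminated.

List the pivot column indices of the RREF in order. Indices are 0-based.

pivot(0,0)=4: scale R0 → (1, 1/2)
  clear (1,0): R1 −= (4)R0 → (0, -6)
pivot(1,1)=-6: scale R1 → (0, 1)
  clear (0,1): R0 −= (1/2)R1 → (1, 0)

pivot columns: 0, 1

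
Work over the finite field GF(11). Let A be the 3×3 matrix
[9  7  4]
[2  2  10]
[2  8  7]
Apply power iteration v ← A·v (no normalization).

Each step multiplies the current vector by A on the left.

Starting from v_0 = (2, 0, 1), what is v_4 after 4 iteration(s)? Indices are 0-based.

v_4 = (5, 5, 5)

v_0 = (2, 0, 1).
v_1 = A·v_0 = (0, 3, 0).
v_2 = A·v_1 = (10, 6, 2).
v_3 = A·v_2 = (8, 8, 5).
v_4 = A·v_3 = (5, 5, 5).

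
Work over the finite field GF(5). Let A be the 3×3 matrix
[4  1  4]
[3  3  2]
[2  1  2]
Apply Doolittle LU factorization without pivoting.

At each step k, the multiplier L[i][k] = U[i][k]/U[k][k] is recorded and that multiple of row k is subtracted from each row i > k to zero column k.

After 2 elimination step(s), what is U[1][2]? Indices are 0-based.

Step 1: pivot at (0,0) is 4.
  row1 ← row1 − (2)·row0  ⇒  L[1][0]=2, U row1=(0, 1, 4)
  row2 ← row2 − (3)·row0  ⇒  L[2][0]=3, U row2=(0, 3, 0)
Step 2: pivot at (1,1) is 1.
  row2 ← row2 − (3)·row1  ⇒  L[2][1]=3, U row2=(0, 0, 3)

U[1][2] = 4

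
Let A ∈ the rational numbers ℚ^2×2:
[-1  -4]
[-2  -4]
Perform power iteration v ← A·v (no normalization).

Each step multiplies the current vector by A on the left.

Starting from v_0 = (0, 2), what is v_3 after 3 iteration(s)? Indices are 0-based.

v_3 = (-232, -272)

v_0 = (0, 2).
v_1 = A·v_0 = (-8, -8).
v_2 = A·v_1 = (40, 48).
v_3 = A·v_2 = (-232, -272).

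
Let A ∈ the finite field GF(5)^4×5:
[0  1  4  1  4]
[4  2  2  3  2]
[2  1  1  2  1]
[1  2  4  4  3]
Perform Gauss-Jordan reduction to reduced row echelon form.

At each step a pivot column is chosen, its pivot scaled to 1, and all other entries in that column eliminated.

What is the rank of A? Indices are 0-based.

rank = 4

[1] R0 <-> R1
[1] R0 /= 4  ⇒  (1, 3, 3, 2, 3)
     R2 -= 2·R0  ⇒  (0, 0, 0, 3, 0)
     R3 -= 1·R0  ⇒  (0, 4, 1, 2, 0)
[2] R1 /= 1  ⇒  (0, 1, 4, 1, 4)
     R0 -= 3·R1  ⇒  (1, 0, 1, 4, 1)
     R3 -= 4·R1  ⇒  (0, 0, 0, 3, 4)
column 2 empty below row 2
[3] R2 /= 3  ⇒  (0, 0, 0, 1, 0)
     R0 -= 4·R2  ⇒  (1, 0, 1, 0, 1)
     R1 -= 1·R2  ⇒  (0, 1, 4, 0, 4)
     R3 -= 3·R2  ⇒  (0, 0, 0, 0, 4)
[4] R3 /= 4  ⇒  (0, 0, 0, 0, 1)
     R0 -= 1·R3  ⇒  (1, 0, 1, 0, 0)
     R1 -= 4·R3  ⇒  (0, 1, 4, 0, 0)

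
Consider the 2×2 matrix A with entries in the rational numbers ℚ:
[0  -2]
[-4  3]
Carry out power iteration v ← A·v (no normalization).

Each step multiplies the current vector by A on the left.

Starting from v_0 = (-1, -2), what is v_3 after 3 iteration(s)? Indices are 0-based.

v_0 = (-1, -2).
v_1 = A·v_0 = (4, -2).
v_2 = A·v_1 = (4, -22).
v_3 = A·v_2 = (44, -82).

v_3 = (44, -82)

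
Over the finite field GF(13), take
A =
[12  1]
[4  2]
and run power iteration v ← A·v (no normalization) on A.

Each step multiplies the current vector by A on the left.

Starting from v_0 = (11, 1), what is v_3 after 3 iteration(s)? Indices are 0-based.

v_3 = (9, 3)

v_0 = (11, 1).
v_1 = A·v_0 = (3, 7).
v_2 = A·v_1 = (4, 0).
v_3 = A·v_2 = (9, 3).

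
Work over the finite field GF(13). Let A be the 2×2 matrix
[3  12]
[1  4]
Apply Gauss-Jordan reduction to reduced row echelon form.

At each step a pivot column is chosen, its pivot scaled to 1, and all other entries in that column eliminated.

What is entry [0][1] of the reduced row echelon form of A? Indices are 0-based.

step 1: normalize row 0 (÷3) = (1, 4)
  row 1: subtract 1×row0 = (0, 0)
skip col 1 (zero from row 1)

M[0][1] = 4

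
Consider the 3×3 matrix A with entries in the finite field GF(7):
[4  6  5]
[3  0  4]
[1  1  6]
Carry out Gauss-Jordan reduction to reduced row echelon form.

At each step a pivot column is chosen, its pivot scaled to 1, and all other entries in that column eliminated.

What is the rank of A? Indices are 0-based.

rank = 3

step 1: normalize row 0 (÷4) = (1, 5, 3)
  row 1: subtract 3×row0 = (0, 6, 2)
  row 2: subtract 1×row0 = (0, 3, 3)
step 2: normalize row 1 (÷6) = (0, 1, 5)
  row 0: subtract 5×row1 = (1, 0, 6)
  row 2: subtract 3×row1 = (0, 0, 2)
step 3: normalize row 2 (÷2) = (0, 0, 1)
  row 0: subtract 6×row2 = (1, 0, 0)
  row 1: subtract 5×row2 = (0, 1, 0)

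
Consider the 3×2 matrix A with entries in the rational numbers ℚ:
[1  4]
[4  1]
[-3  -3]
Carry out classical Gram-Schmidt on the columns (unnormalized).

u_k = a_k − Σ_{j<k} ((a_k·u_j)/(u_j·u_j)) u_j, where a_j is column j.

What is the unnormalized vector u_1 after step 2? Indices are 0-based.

u_1 = (87/26, -21/13, -27/26)

Step 1: u_0 = a_0 = (1, 4, -3).
Step 2: u_1 = a_1 − (17/26)·u_0 = (87/26, -21/13, -27/26).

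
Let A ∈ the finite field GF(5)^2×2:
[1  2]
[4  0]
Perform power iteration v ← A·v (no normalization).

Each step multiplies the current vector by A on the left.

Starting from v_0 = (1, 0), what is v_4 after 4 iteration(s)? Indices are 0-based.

v_0 = (1, 0).
v_1 = A·v_0 = (1, 4).
v_2 = A·v_1 = (4, 4).
v_3 = A·v_2 = (2, 1).
v_4 = A·v_3 = (4, 3).

v_4 = (4, 3)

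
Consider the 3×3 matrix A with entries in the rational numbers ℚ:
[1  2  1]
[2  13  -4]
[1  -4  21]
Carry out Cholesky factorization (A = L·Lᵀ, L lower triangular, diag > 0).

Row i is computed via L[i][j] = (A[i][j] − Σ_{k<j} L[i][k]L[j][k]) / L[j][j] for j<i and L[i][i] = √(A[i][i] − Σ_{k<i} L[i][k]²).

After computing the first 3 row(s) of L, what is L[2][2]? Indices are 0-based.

Step 1: L[0][0] = √(1) = 1.
  L[1][0] = (2) / L[0][0] = 2.
Step 2: L[1][1] = √(9) = 3.
  L[2][0] = (1) / L[0][0] = 1.
  L[2][1] = (-6) / L[1][1] = -2.
Step 3: L[2][2] = √(16) = 4.

L[2][2] = 4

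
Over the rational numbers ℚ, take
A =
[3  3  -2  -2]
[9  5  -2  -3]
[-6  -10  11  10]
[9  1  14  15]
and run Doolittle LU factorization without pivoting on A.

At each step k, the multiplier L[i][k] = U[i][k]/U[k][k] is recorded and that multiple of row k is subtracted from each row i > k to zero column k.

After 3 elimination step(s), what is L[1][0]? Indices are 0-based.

k=0: U[0][0]=3
  eliminate (1,0): mult=3, new row 1: (0, -4, 4, 3); set L[1][0]=3
  eliminate (2,0): mult=-2, new row 2: (0, -4, 7, 6); set L[2][0]=-2
  eliminate (3,0): mult=3, new row 3: (0, -8, 20, 21); set L[3][0]=3
k=1: U[1][1]=-4
  eliminate (2,1): mult=1, new row 2: (0, 0, 3, 3); set L[2][1]=1
  eliminate (3,1): mult=2, new row 3: (0, 0, 12, 15); set L[3][1]=2
k=2: U[2][2]=3
  eliminate (3,2): mult=4, new row 3: (0, 0, 0, 3); set L[3][2]=4

L[1][0] = 3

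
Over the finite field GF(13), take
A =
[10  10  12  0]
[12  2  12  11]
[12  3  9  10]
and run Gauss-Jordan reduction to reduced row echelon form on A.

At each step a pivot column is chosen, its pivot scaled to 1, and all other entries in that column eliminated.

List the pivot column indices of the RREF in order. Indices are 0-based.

step 1: normalize row 0 (÷10) = (1, 1, 9, 0)
  row 1: subtract 12×row0 = (0, 3, 8, 11)
  row 2: subtract 12×row0 = (0, 4, 5, 10)
step 2: normalize row 1 (÷3) = (0, 1, 7, 8)
  row 0: subtract 1×row1 = (1, 0, 2, 5)
  row 2: subtract 4×row1 = (0, 0, 3, 4)
step 3: normalize row 2 (÷3) = (0, 0, 1, 10)
  row 0: subtract 2×row2 = (1, 0, 0, 11)
  row 1: subtract 7×row2 = (0, 1, 0, 3)

pivot columns: 0, 1, 2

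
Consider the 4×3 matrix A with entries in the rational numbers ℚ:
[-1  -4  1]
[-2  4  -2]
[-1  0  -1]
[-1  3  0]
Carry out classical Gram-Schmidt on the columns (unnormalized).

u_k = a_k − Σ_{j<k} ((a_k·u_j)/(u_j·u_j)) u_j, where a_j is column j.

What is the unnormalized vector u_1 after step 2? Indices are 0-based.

u_1 = (-5, 2, -1, 2)

Step 1: u_0 = a_0 = (-1, -2, -1, -1).
Step 2: u_1 = a_1 − (-1)·u_0 = (-5, 2, -1, 2).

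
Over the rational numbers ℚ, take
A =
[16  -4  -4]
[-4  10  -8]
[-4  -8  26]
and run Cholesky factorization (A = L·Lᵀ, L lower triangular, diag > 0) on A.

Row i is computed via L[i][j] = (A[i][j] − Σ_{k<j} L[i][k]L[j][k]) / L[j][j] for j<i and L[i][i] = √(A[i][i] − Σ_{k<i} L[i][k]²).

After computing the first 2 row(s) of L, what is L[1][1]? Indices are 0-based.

Step 1: L[0][0] = √(16) = 4.
  L[1][0] = (-4) / L[0][0] = -1.
Step 2: L[1][1] = √(9) = 3.

L[1][1] = 3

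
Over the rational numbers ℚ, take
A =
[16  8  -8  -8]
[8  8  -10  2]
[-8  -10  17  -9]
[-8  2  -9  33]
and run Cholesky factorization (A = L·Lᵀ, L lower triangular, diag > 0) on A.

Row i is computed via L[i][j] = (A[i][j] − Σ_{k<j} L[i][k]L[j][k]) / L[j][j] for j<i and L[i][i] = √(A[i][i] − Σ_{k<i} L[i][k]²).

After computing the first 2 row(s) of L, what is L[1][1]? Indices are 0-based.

L[1][1] = 2

Step 1: L[0][0] = √(16) = 4.
  L[1][0] = (8) / L[0][0] = 2.
Step 2: L[1][1] = √(4) = 2.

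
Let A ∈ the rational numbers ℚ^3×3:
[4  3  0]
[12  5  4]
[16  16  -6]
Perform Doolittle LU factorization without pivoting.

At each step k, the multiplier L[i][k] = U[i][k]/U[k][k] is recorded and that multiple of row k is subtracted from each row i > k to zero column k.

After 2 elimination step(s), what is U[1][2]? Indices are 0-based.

Step 1: pivot at (0,0) is 4.
  row1 ← row1 − (3)·row0  ⇒  L[1][0]=3, U row1=(0, -4, 4)
  row2 ← row2 − (4)·row0  ⇒  L[2][0]=4, U row2=(0, 4, -6)
Step 2: pivot at (1,1) is -4.
  row2 ← row2 − (-1)·row1  ⇒  L[2][1]=-1, U row2=(0, 0, -2)

U[1][2] = 4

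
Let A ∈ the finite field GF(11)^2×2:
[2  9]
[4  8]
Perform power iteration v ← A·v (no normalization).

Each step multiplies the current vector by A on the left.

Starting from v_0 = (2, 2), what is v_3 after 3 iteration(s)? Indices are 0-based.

v_3 = (4, 2)

v_0 = (2, 2).
v_1 = A·v_0 = (0, 2).
v_2 = A·v_1 = (7, 5).
v_3 = A·v_2 = (4, 2).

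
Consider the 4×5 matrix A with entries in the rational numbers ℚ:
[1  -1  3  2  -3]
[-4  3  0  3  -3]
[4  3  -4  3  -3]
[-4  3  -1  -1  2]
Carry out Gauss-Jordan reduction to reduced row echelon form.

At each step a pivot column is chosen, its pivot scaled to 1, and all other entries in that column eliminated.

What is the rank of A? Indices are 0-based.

pivot(0,0)=1: scale R0 → (1, -1, 3, 2, -3)
  clear (1,0): R1 −= (-4)R0 → (0, -1, 12, 11, -15)
  clear (2,0): R2 −= (4)R0 → (0, 7, -16, -5, 9)
  clear (3,0): R3 −= (-4)R0 → (0, -1, 11, 7, -10)
pivot(1,1)=-1: scale R1 → (0, 1, -12, -11, 15)
  clear (0,1): R0 −= (-1)R1 → (1, 0, -9, -9, 12)
  clear (2,1): R2 −= (7)R1 → (0, 0, 68, 72, -96)
  clear (3,1): R3 −= (-1)R1 → (0, 0, -1, -4, 5)
pivot(2,2)=68: scale R2 → (0, 0, 1, 18/17, -24/17)
  clear (0,2): R0 −= (-9)R2 → (1, 0, 0, 9/17, -12/17)
  clear (1,2): R1 −= (-12)R2 → (0, 1, 0, 29/17, -33/17)
  clear (3,2): R3 −= (-1)R2 → (0, 0, 0, -50/17, 61/17)
pivot(3,3)=-50/17: scale R3 → (0, 0, 0, 1, -61/50)
  clear (0,3): R0 −= (9/17)R3 → (1, 0, 0, 0, -3/50)
  clear (1,3): R1 −= (29/17)R3 → (0, 1, 0, 0, 7/50)
  clear (2,3): R2 −= (18/17)R3 → (0, 0, 1, 0, -3/25)

rank = 4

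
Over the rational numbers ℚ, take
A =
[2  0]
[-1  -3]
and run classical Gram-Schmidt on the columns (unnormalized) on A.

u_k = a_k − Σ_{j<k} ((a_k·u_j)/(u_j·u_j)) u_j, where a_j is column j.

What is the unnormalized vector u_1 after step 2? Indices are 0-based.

u_1 = (-6/5, -12/5)

Step 1: u_0 = a_0 = (2, -1).
Step 2: u_1 = a_1 − (3/5)·u_0 = (-6/5, -12/5).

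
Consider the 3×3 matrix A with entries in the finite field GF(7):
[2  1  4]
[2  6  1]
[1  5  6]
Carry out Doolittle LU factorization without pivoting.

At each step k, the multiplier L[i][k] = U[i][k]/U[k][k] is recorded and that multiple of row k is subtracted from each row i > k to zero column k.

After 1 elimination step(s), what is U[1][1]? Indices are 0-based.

U[1][1] = 5

[col 0] pivot 2
  R1 -= 1*R0 → (0, 5, 4)  (L[1][0] := 1)
  R2 -= 4*R0 → (0, 1, 4)  (L[2][0] := 4)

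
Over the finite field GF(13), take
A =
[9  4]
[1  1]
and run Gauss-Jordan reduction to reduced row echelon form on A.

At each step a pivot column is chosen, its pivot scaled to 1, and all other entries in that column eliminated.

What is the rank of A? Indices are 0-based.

pivot(0,0)=9: scale R0 → (1, 12)
  clear (1,0): R1 −= (1)R0 → (0, 2)
pivot(1,1)=2: scale R1 → (0, 1)
  clear (0,1): R0 −= (12)R1 → (1, 0)

rank = 2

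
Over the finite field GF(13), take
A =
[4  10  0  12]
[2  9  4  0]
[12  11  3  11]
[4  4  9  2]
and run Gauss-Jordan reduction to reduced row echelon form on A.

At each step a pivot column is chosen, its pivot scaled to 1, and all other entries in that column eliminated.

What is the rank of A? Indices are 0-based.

rank = 4

pivot(0,0)=4: scale R0 → (1, 9, 0, 3)
  clear (1,0): R1 −= (2)R0 → (0, 4, 4, 7)
  clear (2,0): R2 −= (12)R0 → (0, 7, 3, 1)
  clear (3,0): R3 −= (4)R0 → (0, 7, 9, 3)
pivot(1,1)=4: scale R1 → (0, 1, 1, 5)
  clear (0,1): R0 −= (9)R1 → (1, 0, 4, 10)
  clear (2,1): R2 −= (7)R1 → (0, 0, 9, 5)
  clear (3,1): R3 −= (7)R1 → (0, 0, 2, 7)
pivot(2,2)=9: scale R2 → (0, 0, 1, 2)
  clear (0,2): R0 −= (4)R2 → (1, 0, 0, 2)
  clear (1,2): R1 −= (1)R2 → (0, 1, 0, 3)
  clear (3,2): R3 −= (2)R2 → (0, 0, 0, 3)
pivot(3,3)=3: scale R3 → (0, 0, 0, 1)
  clear (0,3): R0 −= (2)R3 → (1, 0, 0, 0)
  clear (1,3): R1 −= (3)R3 → (0, 1, 0, 0)
  clear (2,3): R2 −= (2)R3 → (0, 0, 1, 0)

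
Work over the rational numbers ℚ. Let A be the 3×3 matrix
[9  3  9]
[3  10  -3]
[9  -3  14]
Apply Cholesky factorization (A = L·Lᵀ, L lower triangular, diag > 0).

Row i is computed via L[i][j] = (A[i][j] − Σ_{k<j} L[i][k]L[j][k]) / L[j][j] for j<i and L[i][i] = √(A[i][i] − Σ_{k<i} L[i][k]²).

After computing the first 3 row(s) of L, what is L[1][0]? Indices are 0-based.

L[1][0] = 1

Step 1: L[0][0] = √(9) = 3.
  L[1][0] = (3) / L[0][0] = 1.
Step 2: L[1][1] = √(9) = 3.
  L[2][0] = (9) / L[0][0] = 3.
  L[2][1] = (-6) / L[1][1] = -2.
Step 3: L[2][2] = √(1) = 1.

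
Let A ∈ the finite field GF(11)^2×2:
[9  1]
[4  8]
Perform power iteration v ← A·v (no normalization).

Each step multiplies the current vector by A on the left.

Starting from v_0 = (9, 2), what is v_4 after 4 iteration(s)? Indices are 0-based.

v_4 = (1, 3)

v_0 = (9, 2).
v_1 = A·v_0 = (6, 8).
v_2 = A·v_1 = (7, 0).
v_3 = A·v_2 = (8, 6).
v_4 = A·v_3 = (1, 3).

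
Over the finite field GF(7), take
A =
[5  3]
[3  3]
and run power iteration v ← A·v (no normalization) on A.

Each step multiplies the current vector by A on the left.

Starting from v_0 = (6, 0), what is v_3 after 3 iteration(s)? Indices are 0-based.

v_3 = (3, 1)

v_0 = (6, 0).
v_1 = A·v_0 = (2, 4).
v_2 = A·v_1 = (1, 4).
v_3 = A·v_2 = (3, 1).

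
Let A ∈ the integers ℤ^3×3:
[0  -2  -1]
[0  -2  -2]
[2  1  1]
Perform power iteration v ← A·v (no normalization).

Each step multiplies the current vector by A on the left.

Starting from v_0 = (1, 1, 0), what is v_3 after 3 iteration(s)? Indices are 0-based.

v_0 = (1, 1, 0).
v_1 = A·v_0 = (-2, -2, 3).
v_2 = A·v_1 = (1, -2, -3).
v_3 = A·v_2 = (7, 10, -3).

v_3 = (7, 10, -3)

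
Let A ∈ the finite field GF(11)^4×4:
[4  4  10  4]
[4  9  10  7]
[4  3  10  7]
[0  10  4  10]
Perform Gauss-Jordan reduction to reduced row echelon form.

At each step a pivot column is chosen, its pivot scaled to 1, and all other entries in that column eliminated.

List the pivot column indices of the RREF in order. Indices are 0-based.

pivot columns: 0, 1, 2, 3

step 1: normalize row 0 (÷4) = (1, 1, 8, 1)
  row 1: subtract 4×row0 = (0, 5, 0, 3)
  row 2: subtract 4×row0 = (0, 10, 0, 3)
step 2: normalize row 1 (÷5) = (0, 1, 0, 5)
  row 0: subtract 1×row1 = (1, 0, 8, 7)
  row 2: subtract 10×row1 = (0, 0, 0, 8)
  row 3: subtract 10×row1 = (0, 0, 4, 4)
step 3: exchange rows 2,3
step 3: normalize row 2 (÷4) = (0, 0, 1, 1)
  row 0: subtract 8×row2 = (1, 0, 0, 10)
step 4: normalize row 3 (÷8) = (0, 0, 0, 1)
  row 0: subtract 10×row3 = (1, 0, 0, 0)
  row 1: subtract 5×row3 = (0, 1, 0, 0)
  row 2: subtract 1×row3 = (0, 0, 1, 0)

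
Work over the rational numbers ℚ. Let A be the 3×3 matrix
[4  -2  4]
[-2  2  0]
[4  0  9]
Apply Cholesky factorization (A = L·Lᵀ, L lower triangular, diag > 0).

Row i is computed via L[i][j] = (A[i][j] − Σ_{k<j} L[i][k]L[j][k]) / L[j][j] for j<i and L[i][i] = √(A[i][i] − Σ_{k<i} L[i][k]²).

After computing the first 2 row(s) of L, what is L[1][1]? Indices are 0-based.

Step 1: L[0][0] = √(4) = 2.
  L[1][0] = (-2) / L[0][0] = -1.
Step 2: L[1][1] = √(1) = 1.

L[1][1] = 1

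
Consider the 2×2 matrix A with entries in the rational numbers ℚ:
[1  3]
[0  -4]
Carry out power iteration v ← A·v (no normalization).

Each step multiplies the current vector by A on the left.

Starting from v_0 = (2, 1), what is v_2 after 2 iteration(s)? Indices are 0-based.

v_2 = (-7, 16)

v_0 = (2, 1).
v_1 = A·v_0 = (5, -4).
v_2 = A·v_1 = (-7, 16).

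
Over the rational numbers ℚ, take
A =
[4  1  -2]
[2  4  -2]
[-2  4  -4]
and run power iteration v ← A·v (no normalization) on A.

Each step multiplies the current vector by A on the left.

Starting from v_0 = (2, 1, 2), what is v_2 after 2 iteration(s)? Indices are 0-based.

v_2 = (40, 42, 38)

v_0 = (2, 1, 2).
v_1 = A·v_0 = (5, 4, -8).
v_2 = A·v_1 = (40, 42, 38).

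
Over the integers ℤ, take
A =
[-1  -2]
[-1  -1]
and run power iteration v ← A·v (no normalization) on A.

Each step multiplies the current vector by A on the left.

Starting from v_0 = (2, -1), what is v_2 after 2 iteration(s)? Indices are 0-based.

v_2 = (2, 1)

v_0 = (2, -1).
v_1 = A·v_0 = (0, -1).
v_2 = A·v_1 = (2, 1).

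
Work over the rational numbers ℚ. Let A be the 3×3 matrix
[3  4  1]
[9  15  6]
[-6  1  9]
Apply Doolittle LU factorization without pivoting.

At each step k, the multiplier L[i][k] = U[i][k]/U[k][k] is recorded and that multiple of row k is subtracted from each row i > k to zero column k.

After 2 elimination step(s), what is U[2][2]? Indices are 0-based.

U[2][2] = 2

k=0: U[0][0]=3
  eliminate (1,0): mult=3, new row 1: (0, 3, 3); set L[1][0]=3
  eliminate (2,0): mult=-2, new row 2: (0, 9, 11); set L[2][0]=-2
k=1: U[1][1]=3
  eliminate (2,1): mult=3, new row 2: (0, 0, 2); set L[2][1]=3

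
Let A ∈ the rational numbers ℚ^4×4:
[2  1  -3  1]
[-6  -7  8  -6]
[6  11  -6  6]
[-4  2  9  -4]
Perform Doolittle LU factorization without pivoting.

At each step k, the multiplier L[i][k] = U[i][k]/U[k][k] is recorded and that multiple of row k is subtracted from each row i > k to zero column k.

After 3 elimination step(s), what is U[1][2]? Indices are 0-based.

k=0: U[0][0]=2
  eliminate (1,0): mult=-3, new row 1: (0, -4, -1, -3); set L[1][0]=-3
  eliminate (2,0): mult=3, new row 2: (0, 8, 3, 3); set L[2][0]=3
  eliminate (3,0): mult=-2, new row 3: (0, 4, 3, -2); set L[3][0]=-2
k=1: U[1][1]=-4
  eliminate (2,1): mult=-2, new row 2: (0, 0, 1, -3); set L[2][1]=-2
  eliminate (3,1): mult=-1, new row 3: (0, 0, 2, -5); set L[3][1]=-1
k=2: U[2][2]=1
  eliminate (3,2): mult=2, new row 3: (0, 0, 0, 1); set L[3][2]=2

U[1][2] = -1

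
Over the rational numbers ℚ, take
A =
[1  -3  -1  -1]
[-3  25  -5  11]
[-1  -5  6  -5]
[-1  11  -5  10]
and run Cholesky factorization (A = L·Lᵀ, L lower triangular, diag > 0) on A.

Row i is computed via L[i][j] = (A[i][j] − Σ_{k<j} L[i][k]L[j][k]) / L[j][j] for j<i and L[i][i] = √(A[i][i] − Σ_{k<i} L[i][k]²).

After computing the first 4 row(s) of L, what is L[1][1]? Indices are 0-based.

L[1][1] = 4

Step 1: L[0][0] = √(1) = 1.
  L[1][0] = (-3) / L[0][0] = -3.
Step 2: L[1][1] = √(16) = 4.
  L[2][0] = (-1) / L[0][0] = -1.
  L[2][1] = (-8) / L[1][1] = -2.
Step 3: L[2][2] = √(1) = 1.
  L[3][0] = (-1) / L[0][0] = -1.
  L[3][1] = (8) / L[1][1] = 2.
  L[3][2] = (-2) / L[2][2] = -2.
Step 4: L[3][3] = √(1) = 1.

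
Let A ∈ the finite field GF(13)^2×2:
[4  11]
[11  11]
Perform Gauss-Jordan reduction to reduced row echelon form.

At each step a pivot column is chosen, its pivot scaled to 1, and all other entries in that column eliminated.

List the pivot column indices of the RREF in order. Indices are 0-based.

step 1: normalize row 0 (÷4) = (1, 6)
  row 1: subtract 11×row0 = (0, 10)
step 2: normalize row 1 (÷10) = (0, 1)
  row 0: subtract 6×row1 = (1, 0)

pivot columns: 0, 1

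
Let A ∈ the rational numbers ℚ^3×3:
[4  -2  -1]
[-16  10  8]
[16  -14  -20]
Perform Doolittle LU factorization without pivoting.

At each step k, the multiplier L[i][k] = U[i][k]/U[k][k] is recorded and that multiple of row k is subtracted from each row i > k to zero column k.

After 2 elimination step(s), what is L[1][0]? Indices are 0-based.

[col 0] pivot 4
  R1 -= -4*R0 → (0, 2, 4)  (L[1][0] := -4)
  R2 -= 4*R0 → (0, -6, -16)  (L[2][0] := 4)
[col 1] pivot 2
  R2 -= -3*R1 → (0, 0, -4)  (L[2][1] := -3)

L[1][0] = -4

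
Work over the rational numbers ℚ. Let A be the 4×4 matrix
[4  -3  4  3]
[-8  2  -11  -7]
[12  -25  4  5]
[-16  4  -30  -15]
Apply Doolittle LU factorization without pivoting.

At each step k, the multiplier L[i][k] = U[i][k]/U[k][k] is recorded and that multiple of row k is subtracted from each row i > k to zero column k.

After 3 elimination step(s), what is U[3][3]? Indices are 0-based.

U[3][3] = -1

Step 1: pivot at (0,0) is 4.
  row1 ← row1 − (-2)·row0  ⇒  L[1][0]=-2, U row1=(0, -4, -3, -1)
  row2 ← row2 − (3)·row0  ⇒  L[2][0]=3, U row2=(0, -16, -8, -4)
  row3 ← row3 − (-4)·row0  ⇒  L[3][0]=-4, U row3=(0, -8, -14, -3)
Step 2: pivot at (1,1) is -4.
  row2 ← row2 − (4)·row1  ⇒  L[2][1]=4, U row2=(0, 0, 4, 0)
  row3 ← row3 − (2)·row1  ⇒  L[3][1]=2, U row3=(0, 0, -8, -1)
Step 3: pivot at (2,2) is 4.
  row3 ← row3 − (-2)·row2  ⇒  L[3][2]=-2, U row3=(0, 0, 0, -1)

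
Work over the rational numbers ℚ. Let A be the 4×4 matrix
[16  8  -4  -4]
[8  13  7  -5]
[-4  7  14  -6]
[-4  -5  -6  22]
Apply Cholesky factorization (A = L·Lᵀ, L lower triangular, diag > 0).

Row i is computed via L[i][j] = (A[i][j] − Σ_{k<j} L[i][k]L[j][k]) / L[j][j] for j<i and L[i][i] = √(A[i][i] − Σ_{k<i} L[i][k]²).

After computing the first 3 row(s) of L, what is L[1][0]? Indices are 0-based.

Step 1: L[0][0] = √(16) = 4.
  L[1][0] = (8) / L[0][0] = 2.
Step 2: L[1][1] = √(9) = 3.
  L[2][0] = (-4) / L[0][0] = -1.
  L[2][1] = (9) / L[1][1] = 3.
Step 3: L[2][2] = √(4) = 2.

L[1][0] = 2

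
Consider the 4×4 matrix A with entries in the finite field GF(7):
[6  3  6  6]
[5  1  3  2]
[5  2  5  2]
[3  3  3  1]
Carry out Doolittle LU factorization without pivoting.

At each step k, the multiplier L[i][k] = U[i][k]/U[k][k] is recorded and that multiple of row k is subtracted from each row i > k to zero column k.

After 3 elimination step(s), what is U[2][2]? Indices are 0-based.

[col 0] pivot 6
  R1 -= 2*R0 → (0, 2, 5, 4)  (L[1][0] := 2)
  R2 -= 2*R0 → (0, 3, 0, 4)  (L[2][0] := 2)
  R3 -= 4*R0 → (0, 5, 0, 5)  (L[3][0] := 4)
[col 1] pivot 2
  R2 -= 5*R1 → (0, 0, 3, 5)  (L[2][1] := 5)
  R3 -= 6*R1 → (0, 0, 5, 2)  (L[3][1] := 6)
[col 2] pivot 3
  R3 -= 4*R2 → (0, 0, 0, 3)  (L[3][2] := 4)

U[2][2] = 3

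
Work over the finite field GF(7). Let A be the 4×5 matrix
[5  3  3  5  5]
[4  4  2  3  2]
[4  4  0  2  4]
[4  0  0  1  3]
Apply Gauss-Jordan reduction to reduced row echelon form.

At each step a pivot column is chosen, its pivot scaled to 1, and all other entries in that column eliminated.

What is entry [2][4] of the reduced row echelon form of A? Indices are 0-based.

pivot(0,0)=5: scale R0 → (1, 2, 2, 1, 1)
  clear (1,0): R1 −= (4)R0 → (0, 3, 1, 6, 5)
  clear (2,0): R2 −= (4)R0 → (0, 3, 6, 5, 0)
  clear (3,0): R3 −= (4)R0 → (0, 6, 6, 4, 6)
pivot(1,1)=3: scale R1 → (0, 1, 5, 2, 4)
  clear (0,1): R0 −= (2)R1 → (1, 0, 6, 4, 0)
  clear (2,1): R2 −= (3)R1 → (0, 0, 5, 6, 2)
  clear (3,1): R3 −= (6)R1 → (0, 0, 4, 6, 3)
pivot(2,2)=5: scale R2 → (0, 0, 1, 4, 6)
  clear (0,2): R0 −= (6)R2 → (1, 0, 0, 1, 6)
  clear (1,2): R1 −= (5)R2 → (0, 1, 0, 3, 2)
  clear (3,2): R3 −= (4)R2 → (0, 0, 0, 4, 0)
pivot(3,3)=4: scale R3 → (0, 0, 0, 1, 0)
  clear (0,3): R0 −= (1)R3 → (1, 0, 0, 0, 6)
  clear (1,3): R1 −= (3)R3 → (0, 1, 0, 0, 2)
  clear (2,3): R2 −= (4)R3 → (0, 0, 1, 0, 6)

M[2][4] = 6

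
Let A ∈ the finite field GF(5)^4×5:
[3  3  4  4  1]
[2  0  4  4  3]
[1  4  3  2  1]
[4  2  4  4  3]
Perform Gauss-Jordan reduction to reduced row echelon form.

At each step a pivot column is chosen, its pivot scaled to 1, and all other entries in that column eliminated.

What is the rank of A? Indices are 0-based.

[1] R0 /= 3  ⇒  (1, 1, 3, 3, 2)
     R1 -= 2·R0  ⇒  (0, 3, 3, 3, 4)
     R2 -= 1·R0  ⇒  (0, 3, 0, 4, 4)
     R3 -= 4·R0  ⇒  (0, 3, 2, 2, 0)
[2] R1 /= 3  ⇒  (0, 1, 1, 1, 3)
     R0 -= 1·R1  ⇒  (1, 0, 2, 2, 4)
     R2 -= 3·R1  ⇒  (0, 0, 2, 1, 0)
     R3 -= 3·R1  ⇒  (0, 0, 4, 4, 1)
[3] R2 /= 2  ⇒  (0, 0, 1, 3, 0)
     R0 -= 2·R2  ⇒  (1, 0, 0, 1, 4)
     R1 -= 1·R2  ⇒  (0, 1, 0, 3, 3)
     R3 -= 4·R2  ⇒  (0, 0, 0, 2, 1)
[4] R3 /= 2  ⇒  (0, 0, 0, 1, 3)
     R0 -= 1·R3  ⇒  (1, 0, 0, 0, 1)
     R1 -= 3·R3  ⇒  (0, 1, 0, 0, 4)
     R2 -= 3·R3  ⇒  (0, 0, 1, 0, 1)

rank = 4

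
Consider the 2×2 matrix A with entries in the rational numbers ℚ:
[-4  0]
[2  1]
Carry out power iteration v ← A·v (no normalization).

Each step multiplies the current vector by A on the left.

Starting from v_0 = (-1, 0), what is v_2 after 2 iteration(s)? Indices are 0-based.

v_2 = (-16, 6)

v_0 = (-1, 0).
v_1 = A·v_0 = (4, -2).
v_2 = A·v_1 = (-16, 6).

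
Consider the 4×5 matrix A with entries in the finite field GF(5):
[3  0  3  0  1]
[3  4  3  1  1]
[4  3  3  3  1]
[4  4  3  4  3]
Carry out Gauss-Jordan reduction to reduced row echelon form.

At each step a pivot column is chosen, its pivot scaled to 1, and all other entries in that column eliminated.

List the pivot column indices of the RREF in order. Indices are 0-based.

pivot columns: 0, 1, 2, 3

step 1: normalize row 0 (÷3) = (1, 0, 1, 0, 2)
  row 1: subtract 3×row0 = (0, 4, 0, 1, 0)
  row 2: subtract 4×row0 = (0, 3, 4, 3, 3)
  row 3: subtract 4×row0 = (0, 4, 4, 4, 0)
step 2: normalize row 1 (÷4) = (0, 1, 0, 4, 0)
  row 2: subtract 3×row1 = (0, 0, 4, 1, 3)
  row 3: subtract 4×row1 = (0, 0, 4, 3, 0)
step 3: normalize row 2 (÷4) = (0, 0, 1, 4, 2)
  row 0: subtract 1×row2 = (1, 0, 0, 1, 0)
  row 3: subtract 4×row2 = (0, 0, 0, 2, 2)
step 4: normalize row 3 (÷2) = (0, 0, 0, 1, 1)
  row 0: subtract 1×row3 = (1, 0, 0, 0, 4)
  row 1: subtract 4×row3 = (0, 1, 0, 0, 1)
  row 2: subtract 4×row3 = (0, 0, 1, 0, 3)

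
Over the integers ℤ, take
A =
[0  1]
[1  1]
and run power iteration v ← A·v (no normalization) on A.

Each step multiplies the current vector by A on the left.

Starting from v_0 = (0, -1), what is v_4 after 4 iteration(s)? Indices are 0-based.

v_0 = (0, -1).
v_1 = A·v_0 = (-1, -1).
v_2 = A·v_1 = (-1, -2).
v_3 = A·v_2 = (-2, -3).
v_4 = A·v_3 = (-3, -5).

v_4 = (-3, -5)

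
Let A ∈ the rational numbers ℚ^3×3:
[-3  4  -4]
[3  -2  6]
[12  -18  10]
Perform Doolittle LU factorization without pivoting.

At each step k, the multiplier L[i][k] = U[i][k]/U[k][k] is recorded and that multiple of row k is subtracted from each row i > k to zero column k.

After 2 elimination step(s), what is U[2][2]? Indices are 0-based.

[col 0] pivot -3
  R1 -= -1*R0 → (0, 2, 2)  (L[1][0] := -1)
  R2 -= -4*R0 → (0, -2, -6)  (L[2][0] := -4)
[col 1] pivot 2
  R2 -= -1*R1 → (0, 0, -4)  (L[2][1] := -1)

U[2][2] = -4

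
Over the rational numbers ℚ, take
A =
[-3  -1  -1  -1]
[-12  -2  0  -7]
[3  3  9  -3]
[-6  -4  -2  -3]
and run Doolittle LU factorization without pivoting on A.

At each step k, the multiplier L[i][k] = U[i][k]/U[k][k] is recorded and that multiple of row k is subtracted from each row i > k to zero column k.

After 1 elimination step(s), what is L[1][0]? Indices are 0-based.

L[1][0] = 4

Step 1: pivot at (0,0) is -3.
  row1 ← row1 − (4)·row0  ⇒  L[1][0]=4, U row1=(0, 2, 4, -3)
  row2 ← row2 − (-1)·row0  ⇒  L[2][0]=-1, U row2=(0, 2, 8, -4)
  row3 ← row3 − (2)·row0  ⇒  L[3][0]=2, U row3=(0, -2, 0, -1)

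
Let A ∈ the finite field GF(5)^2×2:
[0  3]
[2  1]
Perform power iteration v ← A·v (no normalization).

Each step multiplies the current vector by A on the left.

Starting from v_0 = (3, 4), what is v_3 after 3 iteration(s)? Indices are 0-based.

v_0 = (3, 4).
v_1 = A·v_0 = (2, 0).
v_2 = A·v_1 = (0, 4).
v_3 = A·v_2 = (2, 4).

v_3 = (2, 4)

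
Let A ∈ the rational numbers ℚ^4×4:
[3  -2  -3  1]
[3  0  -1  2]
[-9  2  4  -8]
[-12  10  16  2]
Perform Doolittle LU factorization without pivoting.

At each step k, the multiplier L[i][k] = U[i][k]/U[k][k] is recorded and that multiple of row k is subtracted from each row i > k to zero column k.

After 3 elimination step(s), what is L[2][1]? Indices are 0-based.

Step 1: pivot at (0,0) is 3.
  row1 ← row1 − (1)·row0  ⇒  L[1][0]=1, U row1=(0, 2, 2, 1)
  row2 ← row2 − (-3)·row0  ⇒  L[2][0]=-3, U row2=(0, -4, -5, -5)
  row3 ← row3 − (-4)·row0  ⇒  L[3][0]=-4, U row3=(0, 2, 4, 6)
Step 2: pivot at (1,1) is 2.
  row2 ← row2 − (-2)·row1  ⇒  L[2][1]=-2, U row2=(0, 0, -1, -3)
  row3 ← row3 − (1)·row1  ⇒  L[3][1]=1, U row3=(0, 0, 2, 5)
Step 3: pivot at (2,2) is -1.
  row3 ← row3 − (-2)·row2  ⇒  L[3][2]=-2, U row3=(0, 0, 0, -1)

L[2][1] = -2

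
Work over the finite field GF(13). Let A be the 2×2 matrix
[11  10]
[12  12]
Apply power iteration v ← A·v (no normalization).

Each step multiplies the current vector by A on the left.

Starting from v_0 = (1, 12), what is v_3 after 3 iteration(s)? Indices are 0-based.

v_0 = (1, 12).
v_1 = A·v_0 = (1, 0).
v_2 = A·v_1 = (11, 12).
v_3 = A·v_2 = (7, 3).

v_3 = (7, 3)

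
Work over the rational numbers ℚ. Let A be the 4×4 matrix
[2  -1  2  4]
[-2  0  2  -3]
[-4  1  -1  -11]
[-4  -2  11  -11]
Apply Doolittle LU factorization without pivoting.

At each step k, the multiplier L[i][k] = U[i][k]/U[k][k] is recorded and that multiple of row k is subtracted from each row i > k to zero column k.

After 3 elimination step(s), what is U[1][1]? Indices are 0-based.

k=0: U[0][0]=2
  eliminate (1,0): mult=-1, new row 1: (0, -1, 4, 1); set L[1][0]=-1
  eliminate (2,0): mult=-2, new row 2: (0, -1, 3, -3); set L[2][0]=-2
  eliminate (3,0): mult=-2, new row 3: (0, -4, 15, -3); set L[3][0]=-2
k=1: U[1][1]=-1
  eliminate (2,1): mult=1, new row 2: (0, 0, -1, -4); set L[2][1]=1
  eliminate (3,1): mult=4, new row 3: (0, 0, -1, -7); set L[3][1]=4
k=2: U[2][2]=-1
  eliminate (3,2): mult=1, new row 3: (0, 0, 0, -3); set L[3][2]=1

U[1][1] = -1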